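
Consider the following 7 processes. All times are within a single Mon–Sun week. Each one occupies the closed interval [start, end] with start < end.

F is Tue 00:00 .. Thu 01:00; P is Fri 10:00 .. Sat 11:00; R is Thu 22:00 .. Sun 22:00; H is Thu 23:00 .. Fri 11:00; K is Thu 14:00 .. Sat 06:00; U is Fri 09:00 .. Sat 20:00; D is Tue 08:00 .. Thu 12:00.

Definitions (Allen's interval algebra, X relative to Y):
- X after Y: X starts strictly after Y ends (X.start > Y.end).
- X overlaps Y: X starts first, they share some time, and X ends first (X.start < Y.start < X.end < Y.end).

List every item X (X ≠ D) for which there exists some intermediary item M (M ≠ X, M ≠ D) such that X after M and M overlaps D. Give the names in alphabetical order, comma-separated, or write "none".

Target D = [Tue 08:00, Thu 12:00].
Intermediaries M with M overlaps D: F.
Via F — items with X after F: H, K, P, R, U.
Union: H, K, P, R, U.

H, K, P, R, U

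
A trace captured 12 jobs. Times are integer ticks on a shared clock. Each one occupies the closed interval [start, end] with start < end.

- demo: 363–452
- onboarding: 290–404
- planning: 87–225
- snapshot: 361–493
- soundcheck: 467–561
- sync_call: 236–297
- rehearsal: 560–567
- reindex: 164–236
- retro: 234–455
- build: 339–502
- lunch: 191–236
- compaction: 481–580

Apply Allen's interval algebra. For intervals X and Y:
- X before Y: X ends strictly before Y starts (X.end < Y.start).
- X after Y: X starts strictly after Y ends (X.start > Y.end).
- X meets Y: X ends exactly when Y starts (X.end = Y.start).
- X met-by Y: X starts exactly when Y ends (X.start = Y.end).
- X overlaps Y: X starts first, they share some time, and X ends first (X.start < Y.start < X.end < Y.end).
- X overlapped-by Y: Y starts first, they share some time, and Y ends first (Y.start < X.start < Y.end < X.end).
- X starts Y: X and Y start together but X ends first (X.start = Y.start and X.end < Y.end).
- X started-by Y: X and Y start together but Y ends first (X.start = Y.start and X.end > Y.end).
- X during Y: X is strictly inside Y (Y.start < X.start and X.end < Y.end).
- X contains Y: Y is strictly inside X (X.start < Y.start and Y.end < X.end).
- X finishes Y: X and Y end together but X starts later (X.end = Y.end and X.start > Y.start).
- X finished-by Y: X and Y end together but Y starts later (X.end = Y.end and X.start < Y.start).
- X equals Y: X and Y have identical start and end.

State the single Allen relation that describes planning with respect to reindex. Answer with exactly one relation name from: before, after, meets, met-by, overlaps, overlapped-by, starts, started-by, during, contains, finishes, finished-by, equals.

planning = [87, 225]; reindex = [164, 236].
Compare endpoints: planning.start < reindex.start, planning.start < reindex.end, planning.end > reindex.start, planning.end < reindex.end.
That pattern is 'overlaps'.

overlaps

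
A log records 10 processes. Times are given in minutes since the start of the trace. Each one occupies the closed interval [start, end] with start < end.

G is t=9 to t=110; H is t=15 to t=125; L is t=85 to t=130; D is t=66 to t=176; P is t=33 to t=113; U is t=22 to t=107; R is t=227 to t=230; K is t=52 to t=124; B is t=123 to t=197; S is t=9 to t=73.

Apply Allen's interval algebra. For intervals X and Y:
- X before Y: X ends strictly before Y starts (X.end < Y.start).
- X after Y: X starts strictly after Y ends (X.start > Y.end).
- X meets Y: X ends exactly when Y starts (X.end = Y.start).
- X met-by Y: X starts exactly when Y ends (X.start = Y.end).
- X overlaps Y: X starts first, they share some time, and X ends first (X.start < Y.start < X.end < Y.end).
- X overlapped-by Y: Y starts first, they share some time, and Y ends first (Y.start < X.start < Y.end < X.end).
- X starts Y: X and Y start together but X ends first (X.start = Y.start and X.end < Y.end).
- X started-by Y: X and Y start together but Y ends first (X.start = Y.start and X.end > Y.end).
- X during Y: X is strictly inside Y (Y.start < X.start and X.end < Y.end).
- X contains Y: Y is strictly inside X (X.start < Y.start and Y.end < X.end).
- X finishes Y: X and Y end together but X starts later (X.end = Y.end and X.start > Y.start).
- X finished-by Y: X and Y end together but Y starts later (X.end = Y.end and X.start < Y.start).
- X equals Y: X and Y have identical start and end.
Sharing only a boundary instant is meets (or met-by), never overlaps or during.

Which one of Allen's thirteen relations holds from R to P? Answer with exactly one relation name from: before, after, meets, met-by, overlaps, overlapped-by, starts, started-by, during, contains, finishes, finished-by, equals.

R = [t=227, t=230]; P = [t=33, t=113].
Compare endpoints: R.start > P.start, R.start > P.end, R.end > P.start, R.end > P.end.
That pattern is 'after'.

after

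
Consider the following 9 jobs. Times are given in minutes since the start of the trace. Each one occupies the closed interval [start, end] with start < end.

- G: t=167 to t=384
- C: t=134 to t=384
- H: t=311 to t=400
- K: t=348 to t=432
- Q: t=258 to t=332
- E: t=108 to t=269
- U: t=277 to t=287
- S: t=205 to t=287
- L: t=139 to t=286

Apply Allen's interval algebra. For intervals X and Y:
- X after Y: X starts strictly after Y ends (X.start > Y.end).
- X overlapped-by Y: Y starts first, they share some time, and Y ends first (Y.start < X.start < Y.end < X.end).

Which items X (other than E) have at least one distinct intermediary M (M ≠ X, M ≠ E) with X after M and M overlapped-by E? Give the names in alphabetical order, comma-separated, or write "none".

Target E = [t=108, t=269].
Intermediaries M with M overlapped-by E: C, G, L, Q, S.
Via C — items with X after C: none.
Via G — items with X after G: none.
Via L — items with X after L: H, K.
Via Q — items with X after Q: K.
Via S — items with X after S: H, K.
Union: H, K.

H, K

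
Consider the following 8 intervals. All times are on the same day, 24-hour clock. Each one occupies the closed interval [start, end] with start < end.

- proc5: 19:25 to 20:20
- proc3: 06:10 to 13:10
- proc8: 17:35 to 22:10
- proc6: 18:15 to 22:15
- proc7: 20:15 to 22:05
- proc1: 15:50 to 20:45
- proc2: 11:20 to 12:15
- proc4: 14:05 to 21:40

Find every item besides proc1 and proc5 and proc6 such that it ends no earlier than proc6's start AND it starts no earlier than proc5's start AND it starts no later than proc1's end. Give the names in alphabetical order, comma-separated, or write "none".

Conditions: its end is no earlier than proc6's start (X.end >= 18:15) AND its start is no earlier than proc5's start (X.start >= 19:25) AND its start is no later than proc1's end (X.start <= 20:45).
proc2: end 12:15 >= 18:15? ✗; start 11:20 >= 19:25? ✗; start 11:20 <= 20:45? ✓ → no.
proc3: end 13:10 >= 18:15? ✗; start 06:10 >= 19:25? ✗; start 06:10 <= 20:45? ✓ → no.
proc4: end 21:40 >= 18:15? ✓; start 14:05 >= 19:25? ✗; start 14:05 <= 20:45? ✓ → no.
proc7: end 22:05 >= 18:15? ✓; start 20:15 >= 19:25? ✓; start 20:15 <= 20:45? ✓ → yes.
proc8: end 22:10 >= 18:15? ✓; start 17:35 >= 19:25? ✗; start 17:35 <= 20:45? ✓ → no.
Result: proc7.

proc7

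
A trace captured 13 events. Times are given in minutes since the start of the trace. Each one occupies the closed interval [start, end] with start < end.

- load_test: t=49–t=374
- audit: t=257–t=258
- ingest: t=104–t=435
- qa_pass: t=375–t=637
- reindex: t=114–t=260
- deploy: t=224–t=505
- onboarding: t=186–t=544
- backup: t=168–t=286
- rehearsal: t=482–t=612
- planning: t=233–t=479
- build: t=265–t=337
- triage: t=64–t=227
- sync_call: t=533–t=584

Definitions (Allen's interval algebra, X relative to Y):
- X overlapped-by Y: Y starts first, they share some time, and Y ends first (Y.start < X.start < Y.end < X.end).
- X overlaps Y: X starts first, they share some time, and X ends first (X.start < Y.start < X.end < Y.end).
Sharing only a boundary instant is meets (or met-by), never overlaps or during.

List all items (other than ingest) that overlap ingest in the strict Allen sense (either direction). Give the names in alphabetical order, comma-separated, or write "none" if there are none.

Target ingest = [t=104, t=435].
audit [t=257, t=258] → during → no.
backup [t=168, t=286] → during → no.
build [t=265, t=337] → during → no.
deploy [t=224, t=505] → overlapped-by → yes.
load_test [t=49, t=374] → overlaps → yes.
onboarding [t=186, t=544] → overlapped-by → yes.
planning [t=233, t=479] → overlapped-by → yes.
qa_pass [t=375, t=637] → overlapped-by → yes.
rehearsal [t=482, t=612] → after → no.
reindex [t=114, t=260] → during → no.
sync_call [t=533, t=584] → after → no.
triage [t=64, t=227] → overlaps → yes.
Result: deploy, load_test, onboarding, planning, qa_pass, triage.

deploy, load_test, onboarding, planning, qa_pass, triage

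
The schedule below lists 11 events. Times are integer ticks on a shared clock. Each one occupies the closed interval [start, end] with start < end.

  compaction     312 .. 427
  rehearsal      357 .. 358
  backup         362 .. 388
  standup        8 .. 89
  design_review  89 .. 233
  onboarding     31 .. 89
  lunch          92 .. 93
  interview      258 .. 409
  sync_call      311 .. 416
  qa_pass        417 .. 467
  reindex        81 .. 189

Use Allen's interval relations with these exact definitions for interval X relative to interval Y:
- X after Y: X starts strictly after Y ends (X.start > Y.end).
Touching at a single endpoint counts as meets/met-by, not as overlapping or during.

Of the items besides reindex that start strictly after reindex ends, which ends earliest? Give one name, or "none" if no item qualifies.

Target reindex = [81, 189].
backup [362, 388] → after → candidate.
compaction [312, 427] → after → candidate.
design_review [89, 233] → overlapped-by → excluded.
interview [258, 409] → after → candidate.
lunch [92, 93] → during → excluded.
onboarding [31, 89] → overlaps → excluded.
qa_pass [417, 467] → after → candidate.
rehearsal [357, 358] → after → candidate.
standup [8, 89] → overlaps → excluded.
sync_call [311, 416] → after → candidate.
Among candidates, earliest end is 358 → rehearsal.

rehearsal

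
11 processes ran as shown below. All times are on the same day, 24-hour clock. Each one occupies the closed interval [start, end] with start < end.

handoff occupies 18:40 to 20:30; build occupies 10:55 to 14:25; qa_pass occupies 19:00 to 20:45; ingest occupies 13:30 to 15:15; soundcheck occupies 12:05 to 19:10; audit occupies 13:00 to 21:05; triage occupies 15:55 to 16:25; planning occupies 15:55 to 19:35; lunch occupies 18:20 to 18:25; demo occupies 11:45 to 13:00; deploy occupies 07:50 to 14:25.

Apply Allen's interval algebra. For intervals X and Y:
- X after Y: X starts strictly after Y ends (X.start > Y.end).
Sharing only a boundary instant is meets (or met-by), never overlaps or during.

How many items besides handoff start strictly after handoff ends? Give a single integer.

Target handoff = [18:40, 20:30].
audit [13:00, 21:05] → contains → no.
build [10:55, 14:25] → before → no.
demo [11:45, 13:00] → before → no.
deploy [07:50, 14:25] → before → no.
ingest [13:30, 15:15] → before → no.
lunch [18:20, 18:25] → before → no.
planning [15:55, 19:35] → overlaps → no.
qa_pass [19:00, 20:45] → overlapped-by → no.
soundcheck [12:05, 19:10] → overlaps → no.
triage [15:55, 16:25] → before → no.
Total: 0.

0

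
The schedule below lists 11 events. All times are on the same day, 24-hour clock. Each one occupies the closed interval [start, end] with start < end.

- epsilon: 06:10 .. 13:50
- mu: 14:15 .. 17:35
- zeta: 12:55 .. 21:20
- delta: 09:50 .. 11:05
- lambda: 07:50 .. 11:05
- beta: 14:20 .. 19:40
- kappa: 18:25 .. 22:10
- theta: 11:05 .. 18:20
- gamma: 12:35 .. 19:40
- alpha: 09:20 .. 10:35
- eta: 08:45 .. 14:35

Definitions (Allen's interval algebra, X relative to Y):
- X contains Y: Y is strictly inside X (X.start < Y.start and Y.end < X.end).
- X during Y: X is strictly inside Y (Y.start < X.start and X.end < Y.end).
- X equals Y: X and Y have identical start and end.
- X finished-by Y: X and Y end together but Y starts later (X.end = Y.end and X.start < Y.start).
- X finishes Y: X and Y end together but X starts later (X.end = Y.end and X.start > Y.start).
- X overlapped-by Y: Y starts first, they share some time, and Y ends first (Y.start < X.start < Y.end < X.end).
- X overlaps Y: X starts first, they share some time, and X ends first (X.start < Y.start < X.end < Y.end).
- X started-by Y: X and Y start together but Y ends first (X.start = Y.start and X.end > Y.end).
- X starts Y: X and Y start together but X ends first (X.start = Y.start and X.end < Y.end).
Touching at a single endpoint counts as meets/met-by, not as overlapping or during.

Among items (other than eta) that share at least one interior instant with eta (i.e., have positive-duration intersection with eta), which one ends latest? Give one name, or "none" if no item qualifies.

Target eta = [08:45, 14:35].
alpha [09:20, 10:35] → during → candidate.
beta [14:20, 19:40] → overlapped-by → candidate.
delta [09:50, 11:05] → during → candidate.
epsilon [06:10, 13:50] → overlaps → candidate.
gamma [12:35, 19:40] → overlapped-by → candidate.
kappa [18:25, 22:10] → after → excluded.
lambda [07:50, 11:05] → overlaps → candidate.
mu [14:15, 17:35] → overlapped-by → candidate.
theta [11:05, 18:20] → overlapped-by → candidate.
zeta [12:55, 21:20] → overlapped-by → candidate.
Among candidates, latest end is 21:20 → zeta.

zeta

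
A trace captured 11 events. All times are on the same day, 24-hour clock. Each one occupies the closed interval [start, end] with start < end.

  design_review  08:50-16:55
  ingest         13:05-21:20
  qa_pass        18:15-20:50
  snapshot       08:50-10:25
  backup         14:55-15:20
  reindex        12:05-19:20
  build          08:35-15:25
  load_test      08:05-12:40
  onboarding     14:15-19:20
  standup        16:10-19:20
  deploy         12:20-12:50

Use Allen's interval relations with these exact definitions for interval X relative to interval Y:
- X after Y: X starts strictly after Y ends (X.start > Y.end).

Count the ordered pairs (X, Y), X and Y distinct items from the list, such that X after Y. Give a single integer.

22

Checking all 110 ordered pairs for relation 'after'; matching pairs in alphabetical order:
(backup, deploy): backup after deploy ✓
(backup, load_test): backup after load_test ✓
(backup, snapshot): backup after snapshot ✓
(deploy, snapshot): deploy after snapshot ✓
(ingest, deploy): ingest after deploy ✓
(ingest, load_test): ingest after load_test ✓
(ingest, snapshot): ingest after snapshot ✓
(onboarding, deploy): onboarding after deploy ✓
(onboarding, load_test): onboarding after load_test ✓
(onboarding, snapshot): onboarding after snapshot ✓
(qa_pass, backup): qa_pass after backup ✓
(qa_pass, build): qa_pass after build ✓
(qa_pass, deploy): qa_pass after deploy ✓
(qa_pass, design_review): qa_pass after design_review ✓
(qa_pass, load_test): qa_pass after load_test ✓
(qa_pass, snapshot): qa_pass after snapshot ✓
(reindex, snapshot): reindex after snapshot ✓
(standup, backup): standup after backup ✓
(standup, build): standup after build ✓
(standup, deploy): standup after deploy ✓
(standup, load_test): standup after load_test ✓
(standup, snapshot): standup after snapshot ✓
Count: 22.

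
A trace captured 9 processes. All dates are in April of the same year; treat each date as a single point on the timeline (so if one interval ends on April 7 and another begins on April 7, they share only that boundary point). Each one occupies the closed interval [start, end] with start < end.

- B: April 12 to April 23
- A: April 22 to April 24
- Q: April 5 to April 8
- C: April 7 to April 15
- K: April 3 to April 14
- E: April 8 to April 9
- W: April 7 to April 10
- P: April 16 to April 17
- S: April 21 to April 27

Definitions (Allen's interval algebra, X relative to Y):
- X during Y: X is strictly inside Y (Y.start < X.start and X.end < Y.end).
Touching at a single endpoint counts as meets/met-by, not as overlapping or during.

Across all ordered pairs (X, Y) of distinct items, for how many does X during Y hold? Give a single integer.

Checking all 72 ordered pairs for relation 'during'; matching pairs in alphabetical order:
(A, S): A during S ✓
(E, C): E during C ✓
(E, K): E during K ✓
(E, W): E during W ✓
(P, B): P during B ✓
(Q, K): Q during K ✓
(W, K): W during K ✓
Count: 7.

7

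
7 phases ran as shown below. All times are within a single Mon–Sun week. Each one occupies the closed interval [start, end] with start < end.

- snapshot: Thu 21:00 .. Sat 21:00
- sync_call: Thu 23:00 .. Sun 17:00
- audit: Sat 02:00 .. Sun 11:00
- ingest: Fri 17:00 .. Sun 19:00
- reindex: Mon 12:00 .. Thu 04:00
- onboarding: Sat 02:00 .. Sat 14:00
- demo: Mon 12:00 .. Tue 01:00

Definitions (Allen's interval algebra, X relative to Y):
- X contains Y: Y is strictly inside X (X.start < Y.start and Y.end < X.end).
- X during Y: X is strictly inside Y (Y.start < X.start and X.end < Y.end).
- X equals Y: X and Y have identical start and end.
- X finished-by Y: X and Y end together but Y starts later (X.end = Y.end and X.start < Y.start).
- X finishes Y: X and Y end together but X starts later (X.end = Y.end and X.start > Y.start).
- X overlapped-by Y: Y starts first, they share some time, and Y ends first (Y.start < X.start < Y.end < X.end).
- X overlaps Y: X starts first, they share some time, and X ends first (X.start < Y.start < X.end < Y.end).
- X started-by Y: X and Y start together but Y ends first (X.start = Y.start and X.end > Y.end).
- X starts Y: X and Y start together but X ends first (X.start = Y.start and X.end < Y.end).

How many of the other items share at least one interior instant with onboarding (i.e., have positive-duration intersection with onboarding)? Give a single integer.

Target onboarding = [Sat 02:00, Sat 14:00].
audit [Sat 02:00, Sun 11:00] → started-by → counts.
demo [Mon 12:00, Tue 01:00] → before → no.
ingest [Fri 17:00, Sun 19:00] → contains → counts.
reindex [Mon 12:00, Thu 04:00] → before → no.
snapshot [Thu 21:00, Sat 21:00] → contains → counts.
sync_call [Thu 23:00, Sun 17:00] → contains → counts.
Total: 4.

4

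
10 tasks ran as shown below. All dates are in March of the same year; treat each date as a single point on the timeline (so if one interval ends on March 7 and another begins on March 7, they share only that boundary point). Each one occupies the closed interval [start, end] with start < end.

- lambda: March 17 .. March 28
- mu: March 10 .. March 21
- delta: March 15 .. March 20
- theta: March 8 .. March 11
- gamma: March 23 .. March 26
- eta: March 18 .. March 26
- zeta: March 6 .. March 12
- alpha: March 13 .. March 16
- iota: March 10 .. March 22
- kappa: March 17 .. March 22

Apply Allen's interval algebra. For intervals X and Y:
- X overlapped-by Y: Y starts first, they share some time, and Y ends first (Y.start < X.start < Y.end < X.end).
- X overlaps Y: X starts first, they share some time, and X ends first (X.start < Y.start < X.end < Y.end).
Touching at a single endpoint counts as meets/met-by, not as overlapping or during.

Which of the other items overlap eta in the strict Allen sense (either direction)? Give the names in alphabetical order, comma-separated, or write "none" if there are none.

delta, iota, kappa, mu

Target eta = [March 18, March 26].
alpha [March 13, March 16] → before → no.
delta [March 15, March 20] → overlaps → yes.
gamma [March 23, March 26] → finishes → no.
iota [March 10, March 22] → overlaps → yes.
kappa [March 17, March 22] → overlaps → yes.
lambda [March 17, March 28] → contains → no.
mu [March 10, March 21] → overlaps → yes.
theta [March 8, March 11] → before → no.
zeta [March 6, March 12] → before → no.
Result: delta, iota, kappa, mu.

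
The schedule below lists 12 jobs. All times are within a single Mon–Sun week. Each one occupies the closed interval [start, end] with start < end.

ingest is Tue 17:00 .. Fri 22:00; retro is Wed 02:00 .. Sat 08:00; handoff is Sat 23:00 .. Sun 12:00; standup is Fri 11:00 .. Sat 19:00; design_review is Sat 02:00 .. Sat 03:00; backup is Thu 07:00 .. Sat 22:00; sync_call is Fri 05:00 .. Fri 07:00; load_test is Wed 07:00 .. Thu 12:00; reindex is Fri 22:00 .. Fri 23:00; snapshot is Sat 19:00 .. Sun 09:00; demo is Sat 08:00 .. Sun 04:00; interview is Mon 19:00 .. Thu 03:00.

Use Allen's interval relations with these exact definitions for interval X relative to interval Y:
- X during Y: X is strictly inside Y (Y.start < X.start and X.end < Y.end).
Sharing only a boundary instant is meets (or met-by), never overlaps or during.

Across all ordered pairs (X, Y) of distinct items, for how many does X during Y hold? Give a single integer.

12

Checking all 132 ordered pairs for relation 'during'; matching pairs in alphabetical order:
(design_review, backup): design_review during backup ✓
(design_review, retro): design_review during retro ✓
(design_review, standup): design_review during standup ✓
(load_test, ingest): load_test during ingest ✓
(load_test, retro): load_test during retro ✓
(reindex, backup): reindex during backup ✓
(reindex, retro): reindex during retro ✓
(reindex, standup): reindex during standup ✓
(standup, backup): standup during backup ✓
(sync_call, backup): sync_call during backup ✓
(sync_call, ingest): sync_call during ingest ✓
(sync_call, retro): sync_call during retro ✓
Count: 12.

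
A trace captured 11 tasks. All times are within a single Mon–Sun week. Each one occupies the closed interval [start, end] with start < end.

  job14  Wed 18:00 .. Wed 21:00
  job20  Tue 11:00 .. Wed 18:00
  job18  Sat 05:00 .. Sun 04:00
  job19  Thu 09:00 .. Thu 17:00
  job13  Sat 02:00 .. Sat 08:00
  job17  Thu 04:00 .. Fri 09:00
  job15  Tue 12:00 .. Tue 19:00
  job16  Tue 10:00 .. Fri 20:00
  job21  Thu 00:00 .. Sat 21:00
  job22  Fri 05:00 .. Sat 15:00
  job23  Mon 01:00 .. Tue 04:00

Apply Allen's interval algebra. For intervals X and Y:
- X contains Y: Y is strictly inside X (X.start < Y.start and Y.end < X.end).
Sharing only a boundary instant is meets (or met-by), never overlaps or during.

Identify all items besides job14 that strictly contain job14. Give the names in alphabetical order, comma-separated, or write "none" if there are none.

job16

Target job14 = [Wed 18:00, Wed 21:00].
job13 [Sat 02:00, Sat 08:00] → after → no.
job15 [Tue 12:00, Tue 19:00] → before → no.
job16 [Tue 10:00, Fri 20:00] → contains → yes.
job17 [Thu 04:00, Fri 09:00] → after → no.
job18 [Sat 05:00, Sun 04:00] → after → no.
job19 [Thu 09:00, Thu 17:00] → after → no.
job20 [Tue 11:00, Wed 18:00] → meets → no.
job21 [Thu 00:00, Sat 21:00] → after → no.
job22 [Fri 05:00, Sat 15:00] → after → no.
job23 [Mon 01:00, Tue 04:00] → before → no.
Result: job16.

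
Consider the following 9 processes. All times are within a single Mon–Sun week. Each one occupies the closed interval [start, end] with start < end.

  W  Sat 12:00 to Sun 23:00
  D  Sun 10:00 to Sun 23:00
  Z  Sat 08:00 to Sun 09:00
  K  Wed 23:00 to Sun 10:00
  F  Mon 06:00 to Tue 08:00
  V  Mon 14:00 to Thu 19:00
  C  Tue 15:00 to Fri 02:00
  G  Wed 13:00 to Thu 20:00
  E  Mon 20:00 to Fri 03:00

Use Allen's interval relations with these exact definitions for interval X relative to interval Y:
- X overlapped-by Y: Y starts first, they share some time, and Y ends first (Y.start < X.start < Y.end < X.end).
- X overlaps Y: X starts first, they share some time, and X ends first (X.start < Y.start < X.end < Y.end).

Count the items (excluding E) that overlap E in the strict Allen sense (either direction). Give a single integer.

Target E = [Mon 20:00, Fri 03:00].
C [Tue 15:00, Fri 02:00] → during → no.
D [Sun 10:00, Sun 23:00] → after → no.
F [Mon 06:00, Tue 08:00] → overlaps → counts.
G [Wed 13:00, Thu 20:00] → during → no.
K [Wed 23:00, Sun 10:00] → overlapped-by → counts.
V [Mon 14:00, Thu 19:00] → overlaps → counts.
W [Sat 12:00, Sun 23:00] → after → no.
Z [Sat 08:00, Sun 09:00] → after → no.
Total: 3.

3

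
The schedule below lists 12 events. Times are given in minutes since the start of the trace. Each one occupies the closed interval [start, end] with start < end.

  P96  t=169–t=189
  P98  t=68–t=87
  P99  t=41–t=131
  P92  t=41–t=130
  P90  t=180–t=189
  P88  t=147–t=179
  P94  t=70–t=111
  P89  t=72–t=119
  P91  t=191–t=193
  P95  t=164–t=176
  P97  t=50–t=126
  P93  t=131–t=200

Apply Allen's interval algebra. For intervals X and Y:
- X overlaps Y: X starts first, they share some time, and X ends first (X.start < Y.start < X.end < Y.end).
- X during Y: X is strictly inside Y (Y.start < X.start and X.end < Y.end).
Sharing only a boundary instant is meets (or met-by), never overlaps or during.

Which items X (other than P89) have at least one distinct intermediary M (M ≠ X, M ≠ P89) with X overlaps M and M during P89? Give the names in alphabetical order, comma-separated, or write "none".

none

Target P89 = [t=72, t=119].
Intermediaries M with M during P89: none.
Union: none.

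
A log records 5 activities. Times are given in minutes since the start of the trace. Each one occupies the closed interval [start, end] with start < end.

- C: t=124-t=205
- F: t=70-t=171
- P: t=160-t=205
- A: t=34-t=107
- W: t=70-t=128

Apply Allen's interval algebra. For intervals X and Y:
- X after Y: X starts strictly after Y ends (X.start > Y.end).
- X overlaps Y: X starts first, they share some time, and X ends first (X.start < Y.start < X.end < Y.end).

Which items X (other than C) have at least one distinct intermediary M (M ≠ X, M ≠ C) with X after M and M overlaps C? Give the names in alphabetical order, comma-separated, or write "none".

Target C = [t=124, t=205].
Intermediaries M with M overlaps C: F, W.
Via F — items with X after F: none.
Via W — items with X after W: P.
Union: P.

P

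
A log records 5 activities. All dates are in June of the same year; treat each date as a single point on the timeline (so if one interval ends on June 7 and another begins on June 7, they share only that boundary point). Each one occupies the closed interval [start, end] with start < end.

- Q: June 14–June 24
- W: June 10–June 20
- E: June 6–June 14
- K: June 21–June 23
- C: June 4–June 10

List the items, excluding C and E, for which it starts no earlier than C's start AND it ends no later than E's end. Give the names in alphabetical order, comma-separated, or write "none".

none

Conditions: its start is no earlier than C's start (X.start >= June 4) AND its end is no later than E's end (X.end <= June 14).
K: start June 21 >= June 4? ✓; end June 23 <= June 14? ✗ → no.
Q: start June 14 >= June 4? ✓; end June 24 <= June 14? ✗ → no.
W: start June 10 >= June 4? ✓; end June 20 <= June 14? ✗ → no.
Result: none.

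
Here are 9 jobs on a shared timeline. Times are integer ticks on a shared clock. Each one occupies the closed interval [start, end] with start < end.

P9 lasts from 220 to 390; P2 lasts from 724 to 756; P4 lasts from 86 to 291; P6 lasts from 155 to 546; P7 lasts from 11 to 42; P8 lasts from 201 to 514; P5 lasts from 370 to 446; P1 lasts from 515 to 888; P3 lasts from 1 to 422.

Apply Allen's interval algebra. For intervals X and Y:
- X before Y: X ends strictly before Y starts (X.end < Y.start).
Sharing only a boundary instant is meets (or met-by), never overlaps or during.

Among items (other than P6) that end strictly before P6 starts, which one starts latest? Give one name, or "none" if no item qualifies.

P7

Target P6 = [155, 546].
P1 [515, 888] → overlapped-by → excluded.
P2 [724, 756] → after → excluded.
P3 [1, 422] → overlaps → excluded.
P4 [86, 291] → overlaps → excluded.
P5 [370, 446] → during → excluded.
P7 [11, 42] → before → candidate.
P8 [201, 514] → during → excluded.
P9 [220, 390] → during → excluded.
Among candidates, latest start is 11 → P7.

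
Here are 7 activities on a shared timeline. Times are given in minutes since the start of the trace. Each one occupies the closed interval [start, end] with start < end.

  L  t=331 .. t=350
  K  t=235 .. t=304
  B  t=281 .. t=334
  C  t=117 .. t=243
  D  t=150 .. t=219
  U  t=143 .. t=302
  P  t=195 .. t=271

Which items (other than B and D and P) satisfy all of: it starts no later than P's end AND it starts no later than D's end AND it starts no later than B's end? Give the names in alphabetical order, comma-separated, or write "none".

C, U

Conditions: its start is no later than P's end (X.start <= t=271) AND its start is no later than D's end (X.start <= t=219) AND its start is no later than B's end (X.start <= t=334).
C: start t=117 <= t=271? ✓; start t=117 <= t=219? ✓; start t=117 <= t=334? ✓ → yes.
K: start t=235 <= t=271? ✓; start t=235 <= t=219? ✗; start t=235 <= t=334? ✓ → no.
L: start t=331 <= t=271? ✗; start t=331 <= t=219? ✗; start t=331 <= t=334? ✓ → no.
U: start t=143 <= t=271? ✓; start t=143 <= t=219? ✓; start t=143 <= t=334? ✓ → yes.
Result: C, U.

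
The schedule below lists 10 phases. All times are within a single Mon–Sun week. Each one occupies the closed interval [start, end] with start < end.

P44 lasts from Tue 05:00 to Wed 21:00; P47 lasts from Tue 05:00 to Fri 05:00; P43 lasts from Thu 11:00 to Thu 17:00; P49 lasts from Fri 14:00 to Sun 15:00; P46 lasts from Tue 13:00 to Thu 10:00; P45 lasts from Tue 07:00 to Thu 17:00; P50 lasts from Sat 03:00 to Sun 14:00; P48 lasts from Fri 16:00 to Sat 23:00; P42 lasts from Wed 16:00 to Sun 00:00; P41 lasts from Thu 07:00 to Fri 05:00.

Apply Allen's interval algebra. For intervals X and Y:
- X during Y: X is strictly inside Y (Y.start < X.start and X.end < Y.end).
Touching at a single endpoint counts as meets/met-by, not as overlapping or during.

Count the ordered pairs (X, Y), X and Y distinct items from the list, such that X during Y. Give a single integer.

Checking all 90 ordered pairs for relation 'during'; matching pairs in alphabetical order:
(P41, P42): P41 during P42 ✓
(P43, P41): P43 during P41 ✓
(P43, P42): P43 during P42 ✓
(P43, P47): P43 during P47 ✓
(P45, P47): P45 during P47 ✓
(P46, P45): P46 during P45 ✓
(P46, P47): P46 during P47 ✓
(P48, P42): P48 during P42 ✓
(P48, P49): P48 during P49 ✓
(P50, P49): P50 during P49 ✓
Count: 10.

10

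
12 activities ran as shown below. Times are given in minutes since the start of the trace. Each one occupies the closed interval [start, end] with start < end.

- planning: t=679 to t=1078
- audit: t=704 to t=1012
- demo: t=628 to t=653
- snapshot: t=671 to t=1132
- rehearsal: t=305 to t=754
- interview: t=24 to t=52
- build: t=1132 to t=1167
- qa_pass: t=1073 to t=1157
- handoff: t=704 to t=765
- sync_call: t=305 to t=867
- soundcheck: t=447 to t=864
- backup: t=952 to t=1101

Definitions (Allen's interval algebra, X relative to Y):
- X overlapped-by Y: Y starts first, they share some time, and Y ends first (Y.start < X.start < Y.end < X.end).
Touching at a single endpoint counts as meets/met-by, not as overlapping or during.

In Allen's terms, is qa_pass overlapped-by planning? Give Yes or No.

Yes

qa_pass = [t=1073, t=1157], planning = [t=679, t=1078].
Actual relation of qa_pass to planning: overlapped-by.
Asked whether 'overlapped-by' holds → Yes.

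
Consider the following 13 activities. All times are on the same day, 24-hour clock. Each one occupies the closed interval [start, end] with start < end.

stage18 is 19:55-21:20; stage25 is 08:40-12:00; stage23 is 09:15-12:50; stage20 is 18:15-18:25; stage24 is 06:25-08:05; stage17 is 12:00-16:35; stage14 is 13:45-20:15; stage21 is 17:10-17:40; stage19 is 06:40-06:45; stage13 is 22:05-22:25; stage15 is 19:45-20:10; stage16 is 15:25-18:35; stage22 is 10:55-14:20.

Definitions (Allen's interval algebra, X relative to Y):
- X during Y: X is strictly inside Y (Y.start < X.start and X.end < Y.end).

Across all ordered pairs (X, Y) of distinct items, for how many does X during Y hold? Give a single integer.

7

Checking all 156 ordered pairs for relation 'during'; matching pairs in alphabetical order:
(stage15, stage14): stage15 during stage14 ✓
(stage16, stage14): stage16 during stage14 ✓
(stage19, stage24): stage19 during stage24 ✓
(stage20, stage14): stage20 during stage14 ✓
(stage20, stage16): stage20 during stage16 ✓
(stage21, stage14): stage21 during stage14 ✓
(stage21, stage16): stage21 during stage16 ✓
Count: 7.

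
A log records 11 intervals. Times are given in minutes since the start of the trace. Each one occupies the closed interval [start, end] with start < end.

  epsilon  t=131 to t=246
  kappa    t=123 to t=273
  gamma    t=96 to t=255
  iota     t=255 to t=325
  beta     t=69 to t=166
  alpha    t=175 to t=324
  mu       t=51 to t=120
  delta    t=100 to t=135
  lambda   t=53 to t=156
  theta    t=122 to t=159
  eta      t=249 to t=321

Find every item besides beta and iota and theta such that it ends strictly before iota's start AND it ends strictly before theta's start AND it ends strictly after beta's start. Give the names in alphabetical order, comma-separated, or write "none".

Conditions: its end is strictly before iota's start (X.end < t=255) AND its end is strictly before theta's start (X.end < t=122) AND its end is strictly after beta's start (X.end > t=69).
alpha: end t=324 < t=255? ✗; end t=324 < t=122? ✗; end t=324 > t=69? ✓ → no.
delta: end t=135 < t=255? ✓; end t=135 < t=122? ✗; end t=135 > t=69? ✓ → no.
epsilon: end t=246 < t=255? ✓; end t=246 < t=122? ✗; end t=246 > t=69? ✓ → no.
eta: end t=321 < t=255? ✗; end t=321 < t=122? ✗; end t=321 > t=69? ✓ → no.
gamma: end t=255 < t=255? ✗; end t=255 < t=122? ✗; end t=255 > t=69? ✓ → no.
kappa: end t=273 < t=255? ✗; end t=273 < t=122? ✗; end t=273 > t=69? ✓ → no.
lambda: end t=156 < t=255? ✓; end t=156 < t=122? ✗; end t=156 > t=69? ✓ → no.
mu: end t=120 < t=255? ✓; end t=120 < t=122? ✓; end t=120 > t=69? ✓ → yes.
Result: mu.

mu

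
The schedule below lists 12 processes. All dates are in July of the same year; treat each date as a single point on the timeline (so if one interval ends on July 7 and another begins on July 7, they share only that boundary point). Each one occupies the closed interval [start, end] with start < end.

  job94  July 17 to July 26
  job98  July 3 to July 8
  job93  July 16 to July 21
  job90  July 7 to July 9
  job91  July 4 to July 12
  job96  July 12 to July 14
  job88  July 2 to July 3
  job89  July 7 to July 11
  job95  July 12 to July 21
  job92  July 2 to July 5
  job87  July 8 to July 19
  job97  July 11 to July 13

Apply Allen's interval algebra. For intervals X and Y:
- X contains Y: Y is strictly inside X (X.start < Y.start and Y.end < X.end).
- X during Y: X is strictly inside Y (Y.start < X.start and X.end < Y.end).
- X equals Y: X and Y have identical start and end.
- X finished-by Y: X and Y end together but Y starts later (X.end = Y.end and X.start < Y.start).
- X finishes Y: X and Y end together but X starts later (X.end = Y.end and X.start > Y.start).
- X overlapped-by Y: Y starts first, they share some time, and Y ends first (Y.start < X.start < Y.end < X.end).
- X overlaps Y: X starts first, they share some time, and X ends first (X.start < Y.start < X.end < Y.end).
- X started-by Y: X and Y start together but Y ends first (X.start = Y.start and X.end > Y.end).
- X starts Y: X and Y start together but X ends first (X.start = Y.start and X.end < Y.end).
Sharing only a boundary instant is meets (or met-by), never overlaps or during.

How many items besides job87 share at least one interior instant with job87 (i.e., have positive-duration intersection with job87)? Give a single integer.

Target job87 = [July 8, July 19].
job88 [July 2, July 3] → before → no.
job89 [July 7, July 11] → overlaps → counts.
job90 [July 7, July 9] → overlaps → counts.
job91 [July 4, July 12] → overlaps → counts.
job92 [July 2, July 5] → before → no.
job93 [July 16, July 21] → overlapped-by → counts.
job94 [July 17, July 26] → overlapped-by → counts.
job95 [July 12, July 21] → overlapped-by → counts.
job96 [July 12, July 14] → during → counts.
job97 [July 11, July 13] → during → counts.
job98 [July 3, July 8] → meets → no.
Total: 8.

8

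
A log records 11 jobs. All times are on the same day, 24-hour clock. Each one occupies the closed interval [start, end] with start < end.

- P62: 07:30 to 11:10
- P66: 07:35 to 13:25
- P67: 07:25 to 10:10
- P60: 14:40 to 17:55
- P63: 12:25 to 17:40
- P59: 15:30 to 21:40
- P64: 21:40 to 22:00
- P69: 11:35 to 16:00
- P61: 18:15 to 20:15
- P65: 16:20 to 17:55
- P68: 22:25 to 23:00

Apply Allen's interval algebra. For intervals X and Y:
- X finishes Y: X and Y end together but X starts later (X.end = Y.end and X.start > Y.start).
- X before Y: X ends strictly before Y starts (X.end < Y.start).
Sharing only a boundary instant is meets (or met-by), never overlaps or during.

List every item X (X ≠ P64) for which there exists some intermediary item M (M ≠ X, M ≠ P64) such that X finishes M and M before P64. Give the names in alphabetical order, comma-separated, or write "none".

Target P64 = [21:40, 22:00].
Intermediaries M with M before P64: P60, P61, P62, P63, P65, P66, P67, P69.
Via P60 — items with X finishes P60: P65.
Via P61 — items with X finishes P61: none.
Via P62 — items with X finishes P62: none.
Via P63 — items with X finishes P63: none.
Via P65 — items with X finishes P65: none.
Via P66 — items with X finishes P66: none.
Via P67 — items with X finishes P67: none.
Via P69 — items with X finishes P69: none.
Union: P65.

P65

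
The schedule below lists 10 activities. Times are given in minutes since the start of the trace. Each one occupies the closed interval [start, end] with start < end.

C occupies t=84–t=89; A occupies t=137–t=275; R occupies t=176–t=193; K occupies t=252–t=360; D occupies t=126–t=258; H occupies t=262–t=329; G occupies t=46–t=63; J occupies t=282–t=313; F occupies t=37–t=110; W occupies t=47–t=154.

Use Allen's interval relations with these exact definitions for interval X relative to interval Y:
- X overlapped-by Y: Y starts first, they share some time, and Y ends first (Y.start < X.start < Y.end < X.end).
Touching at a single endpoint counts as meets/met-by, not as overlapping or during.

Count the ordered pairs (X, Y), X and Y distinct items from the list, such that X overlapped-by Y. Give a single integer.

8

Checking all 90 ordered pairs for relation 'overlapped-by'; matching pairs in alphabetical order:
(A, D): A overlapped-by D ✓
(A, W): A overlapped-by W ✓
(D, W): D overlapped-by W ✓
(H, A): H overlapped-by A ✓
(K, A): K overlapped-by A ✓
(K, D): K overlapped-by D ✓
(W, F): W overlapped-by F ✓
(W, G): W overlapped-by G ✓
Count: 8.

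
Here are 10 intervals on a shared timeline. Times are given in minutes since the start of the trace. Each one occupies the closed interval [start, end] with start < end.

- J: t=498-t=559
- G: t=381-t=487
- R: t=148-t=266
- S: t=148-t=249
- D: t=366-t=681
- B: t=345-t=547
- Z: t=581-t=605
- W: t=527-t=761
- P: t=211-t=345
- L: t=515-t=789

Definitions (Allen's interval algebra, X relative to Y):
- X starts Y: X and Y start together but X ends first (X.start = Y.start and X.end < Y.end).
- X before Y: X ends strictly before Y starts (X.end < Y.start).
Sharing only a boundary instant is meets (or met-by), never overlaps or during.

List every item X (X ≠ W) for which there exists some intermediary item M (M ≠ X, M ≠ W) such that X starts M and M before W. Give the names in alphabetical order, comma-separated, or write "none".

Target W = [t=527, t=761].
Intermediaries M with M before W: G, P, R, S.
Via G — items with X starts G: none.
Via P — items with X starts P: none.
Via R — items with X starts R: S.
Via S — items with X starts S: none.
Union: S.

S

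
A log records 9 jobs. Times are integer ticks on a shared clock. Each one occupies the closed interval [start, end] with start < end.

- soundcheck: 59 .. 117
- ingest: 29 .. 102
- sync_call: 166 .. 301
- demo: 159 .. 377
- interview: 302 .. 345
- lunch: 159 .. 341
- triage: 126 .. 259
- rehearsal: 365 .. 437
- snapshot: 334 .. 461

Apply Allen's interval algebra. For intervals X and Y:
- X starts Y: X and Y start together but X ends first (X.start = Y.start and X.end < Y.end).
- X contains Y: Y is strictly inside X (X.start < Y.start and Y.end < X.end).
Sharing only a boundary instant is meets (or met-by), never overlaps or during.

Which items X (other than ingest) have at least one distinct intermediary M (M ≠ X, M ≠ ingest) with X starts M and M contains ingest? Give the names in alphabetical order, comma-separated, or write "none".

Target ingest = [29, 102].
Intermediaries M with M contains ingest: none.
Union: none.

none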